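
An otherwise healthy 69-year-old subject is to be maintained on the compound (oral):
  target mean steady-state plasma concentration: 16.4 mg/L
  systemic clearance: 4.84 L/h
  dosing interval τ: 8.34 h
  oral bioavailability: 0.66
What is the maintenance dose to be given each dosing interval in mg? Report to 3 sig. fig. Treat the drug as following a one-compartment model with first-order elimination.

1000 mg

At steady state, F × (Dose/τ) = Css × CL.
Dose = Css × CL × τ / F = 16.4 × 4.840 × 8.34 / 0.66 = 1003 mg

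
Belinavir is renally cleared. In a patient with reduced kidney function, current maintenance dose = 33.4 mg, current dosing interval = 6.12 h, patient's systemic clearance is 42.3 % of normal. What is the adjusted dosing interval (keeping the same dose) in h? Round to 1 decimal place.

14.5 h

To keep the same average steady-state level, dosing rate must scale with clearance.
CL ratio = 42.3 / 100 = 0.4230
New interval (same dose) = 6.12 / 0.4230 = 14.47 h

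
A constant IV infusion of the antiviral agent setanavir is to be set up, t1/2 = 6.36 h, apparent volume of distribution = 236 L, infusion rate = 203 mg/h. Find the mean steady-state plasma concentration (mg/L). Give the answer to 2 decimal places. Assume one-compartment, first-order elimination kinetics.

k = ln2 / t½ = 0.693147 / 6.36 = 0.1090 h⁻¹
CL = k × Vd = 0.1090 × 236 = 25.72 L/h
At steady state Css = R₀ / CL = 203 / 25.72 = 7.893 mg/L

7.89 mg/L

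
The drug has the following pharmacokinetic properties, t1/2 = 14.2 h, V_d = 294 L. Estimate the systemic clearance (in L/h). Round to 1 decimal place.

14.4 L/h

k = ln2 / t½ = 0.693147 / 14.2 = 0.04881 h⁻¹
CL = k × Vd = 0.04881 × 294 = 14.35 L/h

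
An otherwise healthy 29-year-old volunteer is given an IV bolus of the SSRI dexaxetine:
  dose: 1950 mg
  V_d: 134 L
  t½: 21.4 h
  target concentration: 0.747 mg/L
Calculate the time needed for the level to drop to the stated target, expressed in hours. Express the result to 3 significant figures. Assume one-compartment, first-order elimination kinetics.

C₀ = Dose / Vd = 1950 / 134 = 14.55 mg/L
k = ln2 / t½ = 0.693147 / 21.4 = 0.03239 h⁻¹
t = ln(C₀ / C) / k = ln(14.55 / 0.747) / 0.03239
  = ln(19.48) / 0.03239 = 2.969 / 0.03239 = 91.66 h

91.7 h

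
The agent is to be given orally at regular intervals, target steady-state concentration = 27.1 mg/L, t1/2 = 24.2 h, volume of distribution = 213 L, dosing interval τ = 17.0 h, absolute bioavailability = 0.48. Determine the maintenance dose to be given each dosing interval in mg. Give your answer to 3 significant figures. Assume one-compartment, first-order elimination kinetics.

5860 mg

k = ln2 / t½ = 0.693147 / 24.2 = 0.02864 h⁻¹
CL = k × Vd = 0.02864 × 213 = 6.100 L/h
At steady state, F × (Dose/τ) = Css × CL.
Dose = Css × CL × τ / F = 27.1 × 6.100 × 17.0 / 0.48 = 5855 mg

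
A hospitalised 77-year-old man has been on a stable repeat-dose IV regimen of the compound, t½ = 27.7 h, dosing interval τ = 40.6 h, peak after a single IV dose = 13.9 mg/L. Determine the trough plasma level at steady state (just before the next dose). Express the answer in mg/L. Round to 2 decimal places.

7.89 mg/L

k = ln2 / t½ = 0.693147 / 27.7 = 0.02502 h⁻¹
e^(−kτ) = e^(−0.02502 × 40.6) = 0.3621
Accumulation ratio R = 1 / (1 − e^(−kτ)) = 1 / (1 − 0.3621) = 1.568
Steady-state trough = C₀ × R × e^(−kτ) = 13.9 × 1.568 × 0.3621 = 7.892 mg/L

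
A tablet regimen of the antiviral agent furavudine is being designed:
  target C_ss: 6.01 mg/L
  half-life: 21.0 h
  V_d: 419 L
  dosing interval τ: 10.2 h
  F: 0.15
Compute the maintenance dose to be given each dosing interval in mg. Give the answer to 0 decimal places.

k = ln2 / t½ = 0.693147 / 21.0 = 0.03301 h⁻¹
CL = k × Vd = 0.03301 × 419 = 13.83 L/h
At steady state, F × (Dose/τ) = Css × CL.
Dose = Css × CL × τ / F = 6.01 × 13.83 × 10.2 / 0.15 = 5652 mg

5652 mg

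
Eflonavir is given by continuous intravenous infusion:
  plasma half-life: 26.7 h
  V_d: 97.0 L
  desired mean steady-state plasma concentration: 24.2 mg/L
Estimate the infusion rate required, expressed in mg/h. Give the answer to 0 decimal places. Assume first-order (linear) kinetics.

61 mg/h

k = ln2 / t½ = 0.693147 / 26.7 = 0.02596 h⁻¹
CL = k × Vd = 0.02596 × 97.0 = 2.518 L/h
At steady state, infusion rate R₀ = Css × CL = 24.2 × 2.518 = 60.94 mg/h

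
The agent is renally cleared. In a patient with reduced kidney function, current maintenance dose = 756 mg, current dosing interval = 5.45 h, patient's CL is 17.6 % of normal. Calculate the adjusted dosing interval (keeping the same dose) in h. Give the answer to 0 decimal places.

31 h

To keep the same average steady-state level, dosing rate must scale with clearance.
CL ratio = 17.6 / 100 = 0.1760
New interval (same dose) = 5.45 / 0.1760 = 30.97 h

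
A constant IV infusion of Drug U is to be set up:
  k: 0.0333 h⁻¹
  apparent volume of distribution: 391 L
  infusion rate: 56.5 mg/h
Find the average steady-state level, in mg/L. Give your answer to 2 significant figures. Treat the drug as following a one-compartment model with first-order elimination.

4.3 mg/L

CL = k × Vd = 0.03330 × 391 = 13.02 L/h
At steady state Css = R₀ / CL = 56.5 / 13.02 = 4.339 mg/L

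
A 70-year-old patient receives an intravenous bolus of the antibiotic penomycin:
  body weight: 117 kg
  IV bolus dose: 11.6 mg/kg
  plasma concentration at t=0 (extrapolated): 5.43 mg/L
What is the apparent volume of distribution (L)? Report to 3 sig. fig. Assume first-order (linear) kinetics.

Dose = 11.6 × 117 = 1357 mg
Vd = Dose / C₀ = 1357 / 5.43 = 249.9 L

250 L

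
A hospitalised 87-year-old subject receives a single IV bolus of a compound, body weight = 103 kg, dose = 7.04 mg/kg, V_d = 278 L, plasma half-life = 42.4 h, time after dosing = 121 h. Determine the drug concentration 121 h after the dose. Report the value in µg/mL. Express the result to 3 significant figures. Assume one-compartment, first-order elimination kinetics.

0.361 µg/mL

Total dose = 7.04 × 103 = 725.1 mg
C₀ = Dose / Vd = 725.1 / 278 = 2.608 mg/L
k = ln2 / t½ = 0.693147 / 42.4 = 0.01635 h⁻¹
C = C₀ · e^(−k·t) = 2.608 × e^(−0.01635 × 121)
  = 2.608 × 0.1383 = 0.3607 mg/L
(0.3607 mg/L = 0.3607 µg/mL)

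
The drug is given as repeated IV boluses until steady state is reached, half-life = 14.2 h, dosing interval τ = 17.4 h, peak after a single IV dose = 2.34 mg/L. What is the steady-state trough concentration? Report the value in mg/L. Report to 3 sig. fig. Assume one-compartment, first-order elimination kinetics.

k = ln2 / t½ = 0.693147 / 14.2 = 0.04881 h⁻¹
e^(−kτ) = e^(−0.04881 × 17.4) = 0.4277
Accumulation ratio R = 1 / (1 − e^(−kτ)) = 1 / (1 − 0.4277) = 1.747
Steady-state trough = C₀ × R × e^(−kτ) = 2.34 × 1.747 × 0.4277 = 1.748 mg/L

1.75 mg/L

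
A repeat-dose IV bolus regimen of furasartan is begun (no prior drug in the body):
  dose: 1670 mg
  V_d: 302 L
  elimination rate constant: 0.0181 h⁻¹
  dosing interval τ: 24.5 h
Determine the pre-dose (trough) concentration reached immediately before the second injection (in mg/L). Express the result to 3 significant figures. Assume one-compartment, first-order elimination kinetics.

C₀ per dose = Dose / Vd = 1670 / 302 = 5.530 mg/L
Fraction remaining after one interval: r = e^(−kτ) = e^(−0.01810 × 24.5) = 0.6418
Before dose 2, 1 dose has been given (aged 1τ).
C_trough = C₀ × r = 5.530 × 0.6418 = 3.549 mg/L

3.55 mg/L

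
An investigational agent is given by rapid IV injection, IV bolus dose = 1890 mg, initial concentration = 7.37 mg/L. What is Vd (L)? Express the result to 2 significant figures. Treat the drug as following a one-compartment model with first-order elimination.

Vd = Dose / C₀ = 1890 / 7.37 = 256.4 L

260 L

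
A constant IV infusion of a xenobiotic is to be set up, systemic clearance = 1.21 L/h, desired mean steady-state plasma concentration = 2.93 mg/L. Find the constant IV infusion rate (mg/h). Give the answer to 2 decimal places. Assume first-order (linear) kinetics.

3.55 mg/h

At steady state, infusion rate R₀ = Css × CL = 2.93 × 1.210 = 3.545 mg/h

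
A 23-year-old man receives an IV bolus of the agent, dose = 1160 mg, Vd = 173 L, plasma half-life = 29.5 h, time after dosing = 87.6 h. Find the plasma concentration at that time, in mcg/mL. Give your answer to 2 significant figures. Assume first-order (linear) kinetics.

C₀ = Dose / Vd = 1160 / 173 = 6.705 mg/L
k = ln2 / t½ = 0.693147 / 29.5 = 0.02350 h⁻¹
C = C₀ · e^(−k·t) = 6.705 × e^(−0.02350 × 87.6)
  = 6.705 × 0.1276 = 0.8556 mg/L
(0.8556 mg/L = 0.8556 mcg/mL)

0.86 mcg/mL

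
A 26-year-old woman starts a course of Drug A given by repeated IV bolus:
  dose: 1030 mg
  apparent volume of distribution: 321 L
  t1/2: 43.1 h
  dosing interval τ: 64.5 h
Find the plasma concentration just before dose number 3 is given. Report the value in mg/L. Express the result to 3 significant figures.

C₀ per dose = Dose / Vd = 1030 / 321 = 3.209 mg/L
k = ln2 / t½ = 0.693147 / 43.1 = 0.01608 h⁻¹
Fraction remaining after one interval: r = e^(−kτ) = e^(−0.01608 × 64.5) = 0.3545
Before dose 3, 2 doses have been given (aged 1τ, 2τ).
C_trough = C₀ × (r + r²) = 3.209 × (0.3545 + 0.1257) = 1.541 mg/L

1.54 mg/L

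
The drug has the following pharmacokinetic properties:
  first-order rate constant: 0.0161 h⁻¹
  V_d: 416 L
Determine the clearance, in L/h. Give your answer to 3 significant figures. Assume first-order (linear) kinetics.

CL = k × Vd = 0.0161 × 416 = 6.698 L/h

6.70 L/h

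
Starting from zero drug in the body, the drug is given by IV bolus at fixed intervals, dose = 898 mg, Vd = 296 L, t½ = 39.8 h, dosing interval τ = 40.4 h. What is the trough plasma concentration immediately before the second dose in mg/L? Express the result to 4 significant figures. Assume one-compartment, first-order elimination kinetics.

1.501 mg/L

C₀ per dose = Dose / Vd = 898 / 296 = 3.034 mg/L
k = ln2 / t½ = 0.693147 / 39.8 = 0.01742 h⁻¹
Fraction remaining after one interval: r = e^(−kτ) = e^(−0.01742 × 40.4) = 0.4947
Before dose 2, 1 dose has been given (aged 1τ).
C_trough = C₀ × r = 3.034 × 0.4947 = 1.501 mg/L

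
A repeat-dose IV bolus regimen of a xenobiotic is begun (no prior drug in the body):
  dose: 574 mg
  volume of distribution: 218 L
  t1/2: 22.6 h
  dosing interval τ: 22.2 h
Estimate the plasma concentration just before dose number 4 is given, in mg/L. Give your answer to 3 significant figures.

C₀ per dose = Dose / Vd = 574 / 218 = 2.633 mg/L
k = ln2 / t½ = 0.693147 / 22.6 = 0.03067 h⁻¹
Fraction remaining after one interval: r = e^(−kτ) = e^(−0.03067 × 22.2) = 0.5062
Before dose 4, 3 doses have been given (aged 1τ, 2τ, 3τ).
C_trough = C₀ × (r + r² + … + r^3) = C₀ × r(1−r^3)/(1−r)
        = 2.633 × 0.5062 × (1 − 0.1297) / (1 − 0.5062) = 2.349 mg/L

2.35 mg/L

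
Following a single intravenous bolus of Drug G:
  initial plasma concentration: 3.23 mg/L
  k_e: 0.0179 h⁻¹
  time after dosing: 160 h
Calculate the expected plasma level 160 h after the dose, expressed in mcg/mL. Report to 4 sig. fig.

C = C₀ · e^(−k·t) = 3.230 × e^(−0.01790 × 160)
  = 3.230 × 0.05704 = 0.1842 mg/L
(0.1842 mg/L = 0.1842 mcg/mL)

0.1842 mcg/mL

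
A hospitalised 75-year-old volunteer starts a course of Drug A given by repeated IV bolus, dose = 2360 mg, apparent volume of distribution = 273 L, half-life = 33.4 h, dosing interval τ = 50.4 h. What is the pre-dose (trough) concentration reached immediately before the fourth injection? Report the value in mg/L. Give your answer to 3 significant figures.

C₀ per dose = Dose / Vd = 2360 / 273 = 8.645 mg/L
k = ln2 / t½ = 0.693147 / 33.4 = 0.02075 h⁻¹
Fraction remaining after one interval: r = e^(−kτ) = e^(−0.02075 × 50.4) = 0.3514
Before dose 4, 3 doses have been given (aged 1τ, 2τ, 3τ).
C_trough = C₀ × (r + r² + … + r^3) = C₀ × r(1−r^3)/(1−r)
        = 8.645 × 0.3514 × (1 − 0.04339) / (1 − 0.3514) = 4.480 mg/L

4.48 mg/L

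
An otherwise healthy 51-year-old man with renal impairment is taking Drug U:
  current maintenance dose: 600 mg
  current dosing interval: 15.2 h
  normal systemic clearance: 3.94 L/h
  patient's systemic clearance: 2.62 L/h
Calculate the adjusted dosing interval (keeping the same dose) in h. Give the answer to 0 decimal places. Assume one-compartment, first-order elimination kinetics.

To keep the same average steady-state level, dosing rate must scale with clearance.
CL ratio = 2.62 / 3.94 = 0.6650
New interval (same dose) = 15.2 / 0.6650 = 22.86 h

23 h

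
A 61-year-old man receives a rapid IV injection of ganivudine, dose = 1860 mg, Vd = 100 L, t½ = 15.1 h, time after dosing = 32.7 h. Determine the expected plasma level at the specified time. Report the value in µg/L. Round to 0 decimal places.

4146 µg/L

C₀ = Dose / Vd = 1860 / 100 = 18.60 mg/L
k = ln2 / t½ = 0.693147 / 15.1 = 0.04590 h⁻¹
C = C₀ · e^(−k·t) = 18.60 × e^(−0.04590 × 32.7)
  = 18.60 × 0.2229 = 4.146 mg/L
Convert: 4.146 mg/L × 1000 = 4146 µg/L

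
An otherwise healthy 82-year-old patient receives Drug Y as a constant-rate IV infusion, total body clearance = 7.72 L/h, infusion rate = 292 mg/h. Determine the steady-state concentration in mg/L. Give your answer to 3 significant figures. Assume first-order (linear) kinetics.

37.8 mg/L

At steady state Css = R₀ / CL = 292 / 7.720 = 37.82 mg/L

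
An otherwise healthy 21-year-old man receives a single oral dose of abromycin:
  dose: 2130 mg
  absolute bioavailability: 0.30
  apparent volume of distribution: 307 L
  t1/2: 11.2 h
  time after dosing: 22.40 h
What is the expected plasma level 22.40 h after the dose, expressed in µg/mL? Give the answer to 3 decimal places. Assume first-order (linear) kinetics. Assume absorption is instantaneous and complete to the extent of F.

0.520 µg/mL

Amount reaching circulation = F × Dose = 0.30 × 2130 = 639.0 mg
C₀ = F·Dose / Vd = 639.0 / 307 = 2.081 mg/L
k = ln2 / t½ = 0.693147 / 11.2 = 0.06189 h⁻¹
t / t½ = 22.40 / 11.2 = 2 half-lives
C = C₀ × (1/2)^2 = 2.081 × 0.2500 = 0.5203 mg/L
(0.5203 mg/L = 0.5203 µg/mL)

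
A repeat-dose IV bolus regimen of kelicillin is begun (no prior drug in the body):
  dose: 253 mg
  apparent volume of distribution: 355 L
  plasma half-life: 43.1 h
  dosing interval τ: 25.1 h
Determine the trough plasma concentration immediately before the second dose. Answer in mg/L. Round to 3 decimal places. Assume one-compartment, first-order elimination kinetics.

0.476 mg/L

C₀ per dose = Dose / Vd = 253 / 355 = 0.7127 mg/L
k = ln2 / t½ = 0.693147 / 43.1 = 0.01608 h⁻¹
Fraction remaining after one interval: r = e^(−kτ) = e^(−0.01608 × 25.1) = 0.6679
Before dose 2, 1 dose has been given (aged 1τ).
C_trough = C₀ × r = 0.7127 × 0.6679 = 0.4760 mg/L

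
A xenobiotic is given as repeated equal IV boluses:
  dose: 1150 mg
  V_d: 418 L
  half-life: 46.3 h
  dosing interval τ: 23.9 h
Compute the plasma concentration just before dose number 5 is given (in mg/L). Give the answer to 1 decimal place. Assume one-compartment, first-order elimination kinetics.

4.9 mg/L

C₀ per dose = Dose / Vd = 1150 / 418 = 2.751 mg/L
k = ln2 / t½ = 0.693147 / 46.3 = 0.01497 h⁻¹
Fraction remaining after one interval: r = e^(−kτ) = e^(−0.01497 × 23.9) = 0.6992
Before dose 5, 4 doses have been given (aged 1τ, 2τ, 3τ, 4τ).
C_trough = C₀ × (r + r² + … + r^4) = C₀ × r(1−r^4)/(1−r)
        = 2.751 × 0.6992 × (1 − 0.2390) / (1 − 0.6992) = 4.866 mg/L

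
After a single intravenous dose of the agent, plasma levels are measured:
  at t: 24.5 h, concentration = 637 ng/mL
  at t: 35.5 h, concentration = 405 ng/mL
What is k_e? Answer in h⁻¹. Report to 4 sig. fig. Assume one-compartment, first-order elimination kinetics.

k = ln(C₁/C₂) / (t₂ − t₁) = ln(637/405) / (35.5 − 24.5)
  = 0.4529 / 11.00 = 0.04117 h⁻¹

0.04117 h⁻¹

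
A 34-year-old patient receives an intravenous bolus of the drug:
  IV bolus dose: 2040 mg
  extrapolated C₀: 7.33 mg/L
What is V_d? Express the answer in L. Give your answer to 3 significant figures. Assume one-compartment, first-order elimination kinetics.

Vd = Dose / C₀ = 2040 / 7.33 = 278.3 L

278 L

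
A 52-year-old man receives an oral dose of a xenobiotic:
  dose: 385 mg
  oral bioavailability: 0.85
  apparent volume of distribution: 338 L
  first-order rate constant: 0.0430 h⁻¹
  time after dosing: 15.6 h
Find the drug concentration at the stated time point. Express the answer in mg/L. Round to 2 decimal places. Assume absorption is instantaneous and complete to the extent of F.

Amount reaching circulation = F × Dose = 0.85 × 385.0 = 327.3 mg
C₀ = F·Dose / Vd = 327.3 / 338 = 0.9683 mg/L
C = C₀ · e^(−k·t) = 0.9683 × e^(−0.04300 × 15.6)
  = 0.9683 × 0.5113 = 0.4951 mg/L

0.50 mg/L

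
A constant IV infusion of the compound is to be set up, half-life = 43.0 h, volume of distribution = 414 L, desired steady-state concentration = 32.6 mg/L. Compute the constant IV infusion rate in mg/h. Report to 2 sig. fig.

220 mg/h

k = ln2 / t½ = 0.693147 / 43.0 = 0.01612 h⁻¹
CL = k × Vd = 0.01612 × 414 = 6.674 L/h
At steady state, infusion rate R₀ = Css × CL = 32.6 × 6.674 = 217.6 mg/h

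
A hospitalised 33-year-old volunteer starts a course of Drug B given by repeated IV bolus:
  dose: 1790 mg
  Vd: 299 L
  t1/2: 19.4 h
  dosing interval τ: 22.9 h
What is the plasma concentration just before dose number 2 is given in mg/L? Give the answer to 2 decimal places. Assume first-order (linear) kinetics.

C₀ per dose = Dose / Vd = 1790 / 299 = 5.987 mg/L
k = ln2 / t½ = 0.693147 / 19.4 = 0.03573 h⁻¹
Fraction remaining after one interval: r = e^(−kτ) = e^(−0.03573 × 22.9) = 0.4412
Before dose 2, 1 dose has been given (aged 1τ).
C_trough = C₀ × r = 5.987 × 0.4412 = 2.641 mg/L

2.64 mg/L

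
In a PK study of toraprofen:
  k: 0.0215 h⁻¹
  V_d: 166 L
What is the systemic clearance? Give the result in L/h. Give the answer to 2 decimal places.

3.57 L/h

CL = k × Vd = 0.0215 × 166 = 3.569 L/h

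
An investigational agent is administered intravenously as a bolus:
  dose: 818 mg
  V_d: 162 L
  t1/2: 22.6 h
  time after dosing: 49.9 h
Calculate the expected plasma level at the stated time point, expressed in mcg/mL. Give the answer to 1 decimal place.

C₀ = Dose / Vd = 818.0 / 162 = 5.049 mg/L
k = ln2 / t½ = 0.693147 / 22.6 = 0.03067 h⁻¹
C = C₀ · e^(−k·t) = 5.049 × e^(−0.03067 × 49.9)
  = 5.049 × 0.2164 = 1.093 mg/L
(1.093 mg/L = 1.093 mcg/mL)

1.1 mcg/mL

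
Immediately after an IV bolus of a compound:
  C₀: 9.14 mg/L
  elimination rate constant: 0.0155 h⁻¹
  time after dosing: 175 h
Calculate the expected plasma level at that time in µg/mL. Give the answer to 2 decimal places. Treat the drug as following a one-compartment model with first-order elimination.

C = C₀ · e^(−k·t) = 9.140 × e^(−0.01550 × 175)
  = 9.140 × 0.06637 = 0.6066 mg/L
(0.6066 mg/L = 0.6066 µg/mL)

0.61 µg/mL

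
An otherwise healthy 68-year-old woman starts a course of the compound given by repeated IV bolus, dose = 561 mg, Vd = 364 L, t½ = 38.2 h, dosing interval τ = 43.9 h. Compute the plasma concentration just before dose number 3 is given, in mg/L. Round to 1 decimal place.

C₀ per dose = Dose / Vd = 561 / 364 = 1.541 mg/L
k = ln2 / t½ = 0.693147 / 38.2 = 0.01815 h⁻¹
Fraction remaining after one interval: r = e^(−kτ) = e^(−0.01815 × 43.9) = 0.4508
Before dose 3, 2 doses have been given (aged 1τ, 2τ).
C_trough = C₀ × (r + r²) = 1.541 × (0.4508 + 0.2032) = 1.008 mg/L

1.0 mg/L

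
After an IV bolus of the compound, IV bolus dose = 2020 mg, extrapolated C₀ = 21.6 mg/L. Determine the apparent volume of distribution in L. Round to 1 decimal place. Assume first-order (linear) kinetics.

93.5 L

Vd = Dose / C₀ = 2020 / 21.6 = 93.52 L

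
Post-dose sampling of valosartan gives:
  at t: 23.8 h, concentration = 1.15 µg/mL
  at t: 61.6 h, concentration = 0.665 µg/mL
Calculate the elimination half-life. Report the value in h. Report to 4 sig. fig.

47.84 h

k = ln(C₁/C₂) / (t₂ − t₁) = ln(1.15/0.665) / (61.6 − 23.8)
  = 0.5477 / 37.80 = 0.01449 h⁻¹
t½ = ln2 / k = 0.693147 / 0.01449 = 47.84 h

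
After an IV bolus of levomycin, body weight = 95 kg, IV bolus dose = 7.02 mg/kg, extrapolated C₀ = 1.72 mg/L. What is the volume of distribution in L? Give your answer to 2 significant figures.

Dose = 7.02 × 95 = 666.9 mg
Vd = Dose / C₀ = 666.9 / 1.72 = 387.7 L

390 L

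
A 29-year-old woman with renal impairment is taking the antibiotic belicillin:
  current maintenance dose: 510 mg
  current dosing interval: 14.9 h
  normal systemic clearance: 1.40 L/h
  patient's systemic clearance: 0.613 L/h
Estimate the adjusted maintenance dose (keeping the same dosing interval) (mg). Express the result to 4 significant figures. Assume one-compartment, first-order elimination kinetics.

To keep the same average steady-state level, dosing rate must scale with clearance.
CL ratio = 0.613 / 1.40 = 0.4379
New dose (same interval) = 510 × 0.4379 = 223.3 mg

223.3 mg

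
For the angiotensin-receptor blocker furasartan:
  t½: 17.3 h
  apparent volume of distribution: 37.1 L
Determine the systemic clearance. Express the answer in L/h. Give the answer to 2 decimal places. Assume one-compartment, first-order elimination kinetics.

1.49 L/h

k = ln2 / t½ = 0.693147 / 17.3 = 0.04007 h⁻¹
CL = k × Vd = 0.04007 × 37.1 = 1.487 L/h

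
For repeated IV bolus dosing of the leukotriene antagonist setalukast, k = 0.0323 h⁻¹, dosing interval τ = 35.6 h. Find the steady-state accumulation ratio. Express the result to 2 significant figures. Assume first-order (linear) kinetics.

1.5

e^(−kτ) = e^(−0.03230 × 35.6) = 0.3167
Accumulation ratio R = 1 / (1 − e^(−kτ)) = 1 / (1 − 0.3167) = 1.463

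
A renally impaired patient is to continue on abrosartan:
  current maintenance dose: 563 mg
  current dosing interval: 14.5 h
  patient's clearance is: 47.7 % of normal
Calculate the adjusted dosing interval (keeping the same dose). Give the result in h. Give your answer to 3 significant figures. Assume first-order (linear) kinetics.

To keep the same average steady-state level, dosing rate must scale with clearance.
CL ratio = 47.7 / 100 = 0.4770
New interval (same dose) = 14.5 / 0.4770 = 30.40 h

30.4 h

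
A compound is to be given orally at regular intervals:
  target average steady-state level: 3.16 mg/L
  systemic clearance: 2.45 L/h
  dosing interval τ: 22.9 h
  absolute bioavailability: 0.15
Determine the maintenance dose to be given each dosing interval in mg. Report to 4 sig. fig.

At steady state, F × (Dose/τ) = Css × CL.
Dose = Css × CL × τ / F = 3.16 × 2.450 × 22.9 / 0.15 = 1182 mg

1182 mg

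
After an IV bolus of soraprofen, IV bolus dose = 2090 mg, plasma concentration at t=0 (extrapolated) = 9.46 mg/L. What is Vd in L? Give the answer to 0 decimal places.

221 L

Vd = Dose / C₀ = 2090 / 9.46 = 220.9 L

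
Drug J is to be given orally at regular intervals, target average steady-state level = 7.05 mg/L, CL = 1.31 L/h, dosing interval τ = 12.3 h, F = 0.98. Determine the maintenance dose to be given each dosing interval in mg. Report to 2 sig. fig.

At steady state, F × (Dose/τ) = Css × CL.
Dose = Css × CL × τ / F = 7.05 × 1.310 × 12.3 / 0.98 = 115.9 mg

120 mg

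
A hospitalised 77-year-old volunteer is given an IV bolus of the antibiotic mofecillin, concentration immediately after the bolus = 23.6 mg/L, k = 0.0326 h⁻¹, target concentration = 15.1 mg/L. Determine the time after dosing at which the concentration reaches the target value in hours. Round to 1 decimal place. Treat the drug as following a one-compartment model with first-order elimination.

13.7 h

t = ln(C₀ / C) / k = ln(23.60 / 15.1) / 0.03260
  = ln(1.563) / 0.03260 = 0.4466 / 0.03260 = 13.70 h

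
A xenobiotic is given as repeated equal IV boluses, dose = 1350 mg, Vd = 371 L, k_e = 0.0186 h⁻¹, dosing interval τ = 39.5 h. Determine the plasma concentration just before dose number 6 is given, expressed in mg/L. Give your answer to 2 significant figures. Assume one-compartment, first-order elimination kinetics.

C₀ per dose = Dose / Vd = 1350 / 371 = 3.639 mg/L
Fraction remaining after one interval: r = e^(−kτ) = e^(−0.01860 × 39.5) = 0.4796
Before dose 6, 5 doses have been given (aged 1τ, 2τ, 3τ, 4τ, 5τ).
C_trough = C₀ × (r + r² + … + r^5) = C₀ × r(1−r^5)/(1−r)
        = 3.639 × 0.4796 × (1 − 0.02537) / (1 − 0.4796) = 3.269 mg/L

3.3 mg/L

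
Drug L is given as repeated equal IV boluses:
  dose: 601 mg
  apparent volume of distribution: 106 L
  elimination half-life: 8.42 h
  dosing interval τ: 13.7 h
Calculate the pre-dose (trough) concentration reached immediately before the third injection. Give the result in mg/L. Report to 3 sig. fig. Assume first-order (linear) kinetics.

2.43 mg/L

C₀ per dose = Dose / Vd = 601 / 106 = 5.670 mg/L
k = ln2 / t½ = 0.693147 / 8.42 = 0.08232 h⁻¹
Fraction remaining after one interval: r = e^(−kτ) = e^(−0.08232 × 13.7) = 0.3237
Before dose 3, 2 doses have been given (aged 1τ, 2τ).
C_trough = C₀ × (r + r²) = 5.670 × (0.3237 + 0.1048) = 2.430 mg/L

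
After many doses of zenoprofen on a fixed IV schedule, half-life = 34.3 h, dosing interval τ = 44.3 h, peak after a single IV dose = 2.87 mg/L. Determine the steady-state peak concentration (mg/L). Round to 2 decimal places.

k = ln2 / t½ = 0.693147 / 34.3 = 0.02021 h⁻¹
e^(−kτ) = e^(−0.02021 × 44.3) = 0.4085
Accumulation ratio R = 1 / (1 − e^(−kτ)) = 1 / (1 − 0.4085) = 1.691
Steady-state peak = C₀ × R = 2.87 × 1.691 = 4.853 mg/L

4.85 mg/L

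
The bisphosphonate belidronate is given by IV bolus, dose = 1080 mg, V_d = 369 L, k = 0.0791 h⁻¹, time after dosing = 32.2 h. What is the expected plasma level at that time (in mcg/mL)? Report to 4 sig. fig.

0.2292 mcg/mL

C₀ = Dose / Vd = 1080 / 369 = 2.927 mg/L
C = C₀ · e^(−k·t) = 2.927 × e^(−0.07910 × 32.2)
  = 2.927 × 0.07831 = 0.2292 mg/L
(0.2292 mg/L = 0.2292 mcg/mL)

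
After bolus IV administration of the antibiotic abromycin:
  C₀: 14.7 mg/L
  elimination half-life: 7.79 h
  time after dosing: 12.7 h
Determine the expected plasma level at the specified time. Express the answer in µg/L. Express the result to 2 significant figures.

4700 µg/L

k = ln2 / t½ = 0.693147 / 7.79 = 0.08898 h⁻¹
C = C₀ · e^(−k·t) = 14.70 × e^(−0.08898 × 12.7)
  = 14.70 × 0.3230 = 4.748 mg/L
Convert: 4.748 mg/L × 1000 = 4748 µg/L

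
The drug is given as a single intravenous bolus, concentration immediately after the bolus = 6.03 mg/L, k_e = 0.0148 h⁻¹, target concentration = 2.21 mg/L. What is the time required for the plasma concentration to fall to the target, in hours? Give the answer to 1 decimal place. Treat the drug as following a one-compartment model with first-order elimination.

t = ln(C₀ / C) / k = ln(6.030 / 2.21) / 0.01480
  = ln(2.729) / 0.01480 = 1.004 / 0.01480 = 67.84 h

67.8 h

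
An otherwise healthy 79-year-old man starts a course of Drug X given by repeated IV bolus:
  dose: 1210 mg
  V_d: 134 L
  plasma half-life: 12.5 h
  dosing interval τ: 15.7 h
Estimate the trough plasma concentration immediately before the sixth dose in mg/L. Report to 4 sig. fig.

6.420 mg/L

C₀ per dose = Dose / Vd = 1210 / 134 = 9.030 mg/L
k = ln2 / t½ = 0.693147 / 12.5 = 0.05545 h⁻¹
Fraction remaining after one interval: r = e^(−kτ) = e^(−0.05545 × 15.7) = 0.4187
Before dose 6, 5 doses have been given (aged 1τ, 2τ, 3τ, 4τ, 5τ).
C_trough = C₀ × (r + r² + … + r^5) = C₀ × r(1−r^5)/(1−r)
        = 9.030 × 0.4187 × (1 − 0.01287) / (1 − 0.4187) = 6.420 mg/L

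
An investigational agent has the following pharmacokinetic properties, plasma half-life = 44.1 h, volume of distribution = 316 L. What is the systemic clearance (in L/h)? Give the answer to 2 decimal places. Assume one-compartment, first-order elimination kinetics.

4.97 L/h

k = ln2 / t½ = 0.693147 / 44.1 = 0.01572 h⁻¹
CL = k × Vd = 0.01572 × 316 = 4.968 L/h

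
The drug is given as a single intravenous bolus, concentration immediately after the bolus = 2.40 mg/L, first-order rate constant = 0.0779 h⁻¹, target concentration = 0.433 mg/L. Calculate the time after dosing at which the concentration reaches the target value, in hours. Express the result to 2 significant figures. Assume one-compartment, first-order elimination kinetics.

t = ln(C₀ / C) / k = ln(2.400 / 0.433) / 0.07790
  = ln(5.543) / 0.07790 = 1.713 / 0.07790 = 21.99 h

22 h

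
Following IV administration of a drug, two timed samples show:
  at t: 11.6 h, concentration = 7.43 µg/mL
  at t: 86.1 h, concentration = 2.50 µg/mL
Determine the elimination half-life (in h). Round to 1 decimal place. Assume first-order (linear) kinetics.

47.4 h

k = ln(C₁/C₂) / (t₂ − t₁) = ln(7.43/2.50) / (86.1 − 11.6)
  = 1.089 / 74.50 = 0.01462 h⁻¹
t½ = ln2 / k = 0.693147 / 0.01462 = 47.41 h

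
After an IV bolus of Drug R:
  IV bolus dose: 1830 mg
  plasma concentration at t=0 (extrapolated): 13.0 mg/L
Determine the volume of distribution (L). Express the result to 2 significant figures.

140 L

Vd = Dose / C₀ = 1830 / 13.0 = 140.8 L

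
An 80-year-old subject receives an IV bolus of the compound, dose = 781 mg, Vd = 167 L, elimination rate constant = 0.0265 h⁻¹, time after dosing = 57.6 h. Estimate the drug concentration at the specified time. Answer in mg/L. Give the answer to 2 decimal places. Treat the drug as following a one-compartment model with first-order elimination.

1.02 mg/L

C₀ = Dose / Vd = 781.0 / 167 = 4.677 mg/L
C = C₀ · e^(−k·t) = 4.677 × e^(−0.02650 × 57.6)
  = 4.677 × 0.2173 = 1.016 mg/L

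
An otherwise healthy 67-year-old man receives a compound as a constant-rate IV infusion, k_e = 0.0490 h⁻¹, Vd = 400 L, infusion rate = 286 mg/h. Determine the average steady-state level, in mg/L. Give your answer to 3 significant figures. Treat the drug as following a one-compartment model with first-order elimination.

14.6 mg/L

CL = k × Vd = 0.04900 × 400 = 19.60 L/h
At steady state Css = R₀ / CL = 286 / 19.60 = 14.59 mg/L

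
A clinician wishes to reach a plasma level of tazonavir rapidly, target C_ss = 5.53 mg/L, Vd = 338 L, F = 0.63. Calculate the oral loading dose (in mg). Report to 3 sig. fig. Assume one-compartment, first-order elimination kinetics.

LD = Css × Vd / F = 5.53 × 338 / 0.63 = 2967 mg

2970 mg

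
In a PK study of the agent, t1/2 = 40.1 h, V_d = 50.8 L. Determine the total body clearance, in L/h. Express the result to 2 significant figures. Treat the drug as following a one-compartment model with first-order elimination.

k = ln2 / t½ = 0.693147 / 40.1 = 0.01729 h⁻¹
CL = k × Vd = 0.01729 × 50.8 = 0.8783 L/h

0.88 L/h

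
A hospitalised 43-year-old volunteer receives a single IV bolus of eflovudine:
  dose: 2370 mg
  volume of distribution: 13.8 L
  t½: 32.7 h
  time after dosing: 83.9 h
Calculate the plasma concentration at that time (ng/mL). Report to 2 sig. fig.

29000 ng/mL

C₀ = Dose / Vd = 2370 / 13.8 = 171.7 mg/L
k = ln2 / t½ = 0.693147 / 32.7 = 0.02120 h⁻¹
C = C₀ · e^(−k·t) = 171.7 × e^(−0.02120 × 83.9)
  = 171.7 × 0.1689 = 29.00 mg/L
Convert: 29.00 mg/L × 1000 = 29000 ng/mL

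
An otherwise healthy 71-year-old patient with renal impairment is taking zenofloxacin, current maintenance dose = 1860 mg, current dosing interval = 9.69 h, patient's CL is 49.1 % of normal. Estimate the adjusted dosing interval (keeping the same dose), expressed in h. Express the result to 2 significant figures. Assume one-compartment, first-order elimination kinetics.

20 h

To keep the same average steady-state level, dosing rate must scale with clearance.
CL ratio = 49.1 / 100 = 0.4910
New interval (same dose) = 9.69 / 0.4910 = 19.74 h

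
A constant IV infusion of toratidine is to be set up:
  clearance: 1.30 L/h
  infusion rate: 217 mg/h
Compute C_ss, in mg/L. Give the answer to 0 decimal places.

167 mg/L

At steady state Css = R₀ / CL = 217 / 1.300 = 166.9 mg/L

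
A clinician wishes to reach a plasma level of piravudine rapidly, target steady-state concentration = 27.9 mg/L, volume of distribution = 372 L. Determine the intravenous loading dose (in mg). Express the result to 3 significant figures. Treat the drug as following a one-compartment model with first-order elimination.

LD = Css × Vd = 27.9 × 372 = 10380 mg

10400 mg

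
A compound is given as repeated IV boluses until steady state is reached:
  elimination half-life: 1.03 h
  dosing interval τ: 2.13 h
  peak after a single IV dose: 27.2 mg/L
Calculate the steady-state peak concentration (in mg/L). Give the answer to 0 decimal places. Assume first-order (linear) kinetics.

k = ln2 / t½ = 0.693147 / 1.03 = 0.6730 h⁻¹
e^(−kτ) = e^(−0.6730 × 2.13) = 0.2385
Accumulation ratio R = 1 / (1 − e^(−kτ)) = 1 / (1 − 0.2385) = 1.313
Steady-state peak = C₀ × R = 27.2 × 1.313 = 35.71 mg/L

36 mg/L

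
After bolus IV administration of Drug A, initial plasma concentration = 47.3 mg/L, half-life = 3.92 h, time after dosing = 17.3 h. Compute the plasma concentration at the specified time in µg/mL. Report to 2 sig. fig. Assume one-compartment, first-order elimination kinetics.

k = ln2 / t½ = 0.693147 / 3.92 = 0.1768 h⁻¹
C = C₀ · e^(−k·t) = 47.30 × e^(−0.1768 × 17.3)
  = 47.30 × 0.04695 = 2.221 mg/L
(2.221 mg/L = 2.221 µg/mL)

2.2 µg/mL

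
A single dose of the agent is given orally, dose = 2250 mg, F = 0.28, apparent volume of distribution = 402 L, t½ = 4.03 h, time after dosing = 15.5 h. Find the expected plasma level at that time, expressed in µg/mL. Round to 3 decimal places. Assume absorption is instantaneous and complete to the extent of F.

Amount reaching circulation = F × Dose = 0.28 × 2250 = 630.0 mg
C₀ = F·Dose / Vd = 630.0 / 402 = 1.567 mg/L
k = ln2 / t½ = 0.693147 / 4.03 = 0.1720 h⁻¹
C = C₀ · e^(−k·t) = 1.567 × e^(−0.1720 × 15.5)
  = 1.567 × 0.06953 = 0.1090 mg/L
(0.1090 mg/L = 0.1090 µg/mL)

0.109 µg/mL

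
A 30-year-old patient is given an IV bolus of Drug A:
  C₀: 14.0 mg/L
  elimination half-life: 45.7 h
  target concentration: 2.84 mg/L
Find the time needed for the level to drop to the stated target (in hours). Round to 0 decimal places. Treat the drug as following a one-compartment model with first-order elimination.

105 h

k = ln2 / t½ = 0.693147 / 45.7 = 0.01517 h⁻¹
t = ln(C₀ / C) / k = ln(14.00 / 2.84) / 0.01517
  = ln(4.930) / 0.01517 = 1.595 / 0.01517 = 105.1 h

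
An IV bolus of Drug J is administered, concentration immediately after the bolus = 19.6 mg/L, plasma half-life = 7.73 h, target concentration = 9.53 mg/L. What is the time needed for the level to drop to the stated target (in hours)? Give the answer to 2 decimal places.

8.04 h

k = ln2 / t½ = 0.693147 / 7.73 = 0.08967 h⁻¹
t = ln(C₀ / C) / k = ln(19.60 / 9.53) / 0.08967
  = ln(2.057) / 0.08967 = 0.7212 / 0.08967 = 8.043 h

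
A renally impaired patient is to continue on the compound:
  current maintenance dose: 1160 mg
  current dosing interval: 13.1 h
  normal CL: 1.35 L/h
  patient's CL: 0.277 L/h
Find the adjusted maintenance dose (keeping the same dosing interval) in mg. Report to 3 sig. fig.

To keep the same average steady-state level, dosing rate must scale with clearance.
CL ratio = 0.277 / 1.35 = 0.2052
New dose (same interval) = 1160 × 0.2052 = 238.0 mg

238 mg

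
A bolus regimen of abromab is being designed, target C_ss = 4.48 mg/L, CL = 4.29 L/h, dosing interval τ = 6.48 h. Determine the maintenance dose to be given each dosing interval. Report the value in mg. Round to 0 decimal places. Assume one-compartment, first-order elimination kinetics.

At steady state, Dose/τ = Css × CL.
Dose = Css × CL × τ = 4.48 × 4.290 × 6.48 = 124.5 mg

125 mg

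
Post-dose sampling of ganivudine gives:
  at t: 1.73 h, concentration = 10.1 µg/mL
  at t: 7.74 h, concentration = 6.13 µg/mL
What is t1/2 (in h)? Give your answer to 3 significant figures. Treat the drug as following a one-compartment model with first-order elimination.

8.34 h

k = ln(C₁/C₂) / (t₂ − t₁) = ln(10.1/6.13) / (7.74 − 1.73)
  = 0.4993 / 6.010 = 0.08308 h⁻¹
t½ = ln2 / k = 0.693147 / 0.08308 = 8.343 h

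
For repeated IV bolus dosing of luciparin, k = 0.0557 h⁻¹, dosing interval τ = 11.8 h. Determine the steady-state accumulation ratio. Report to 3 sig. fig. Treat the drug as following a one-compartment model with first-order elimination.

2.08

e^(−kτ) = e^(−0.05570 × 11.8) = 0.5183
Accumulation ratio R = 1 / (1 − e^(−kτ)) = 1 / (1 − 0.5183) = 2.076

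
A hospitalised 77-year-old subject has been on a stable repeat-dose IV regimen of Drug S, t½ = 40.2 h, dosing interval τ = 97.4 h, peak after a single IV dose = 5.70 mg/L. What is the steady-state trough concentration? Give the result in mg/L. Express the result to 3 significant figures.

1.31 mg/L

k = ln2 / t½ = 0.693147 / 40.2 = 0.01724 h⁻¹
e^(−kτ) = e^(−0.01724 × 97.4) = 0.1865
Accumulation ratio R = 1 / (1 − e^(−kτ)) = 1 / (1 − 0.1865) = 1.229
Steady-state trough = C₀ × R × e^(−kτ) = 5.70 × 1.229 × 0.1865 = 1.306 mg/L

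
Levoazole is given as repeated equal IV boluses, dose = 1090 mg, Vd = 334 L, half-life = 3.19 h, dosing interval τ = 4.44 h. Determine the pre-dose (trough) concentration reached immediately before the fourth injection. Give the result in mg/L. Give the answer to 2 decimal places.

1.90 mg/L

C₀ per dose = Dose / Vd = 1090 / 334 = 3.263 mg/L
k = ln2 / t½ = 0.693147 / 3.19 = 0.2173 h⁻¹
Fraction remaining after one interval: r = e^(−kτ) = e^(−0.2173 × 4.44) = 0.3811
Before dose 4, 3 doses have been given (aged 1τ, 2τ, 3τ).
C_trough = C₀ × (r + r² + … + r^3) = C₀ × r(1−r^3)/(1−r)
        = 3.263 × 0.3811 × (1 − 0.05535) / (1 − 0.3811) = 1.898 mg/L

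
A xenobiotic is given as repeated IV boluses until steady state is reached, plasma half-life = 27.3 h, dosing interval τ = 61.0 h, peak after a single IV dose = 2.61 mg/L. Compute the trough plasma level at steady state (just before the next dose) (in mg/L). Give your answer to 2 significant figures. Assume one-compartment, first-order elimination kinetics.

k = ln2 / t½ = 0.693147 / 27.3 = 0.02539 h⁻¹
e^(−kτ) = e^(−0.02539 × 61.0) = 0.2125
Accumulation ratio R = 1 / (1 − e^(−kτ)) = 1 / (1 − 0.2125) = 1.270
Steady-state trough = C₀ × R × e^(−kτ) = 2.61 × 1.270 × 0.2125 = 0.7044 mg/L

0.70 mg/L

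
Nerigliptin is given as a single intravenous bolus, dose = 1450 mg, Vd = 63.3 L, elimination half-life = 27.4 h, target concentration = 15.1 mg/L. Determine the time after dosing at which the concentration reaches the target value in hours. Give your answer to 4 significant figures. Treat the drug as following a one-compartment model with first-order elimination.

16.47 h

C₀ = Dose / Vd = 1450 / 63.3 = 22.91 mg/L
k = ln2 / t½ = 0.693147 / 27.4 = 0.02530 h⁻¹
t = ln(C₀ / C) / k = ln(22.91 / 15.1) / 0.02530
  = ln(1.517) / 0.02530 = 0.4167 / 0.02530 = 16.47 h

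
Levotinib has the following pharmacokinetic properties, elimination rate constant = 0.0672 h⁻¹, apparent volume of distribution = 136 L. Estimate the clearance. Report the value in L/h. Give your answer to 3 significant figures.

9.14 L/h

CL = k × Vd = 0.0672 × 136 = 9.139 L/h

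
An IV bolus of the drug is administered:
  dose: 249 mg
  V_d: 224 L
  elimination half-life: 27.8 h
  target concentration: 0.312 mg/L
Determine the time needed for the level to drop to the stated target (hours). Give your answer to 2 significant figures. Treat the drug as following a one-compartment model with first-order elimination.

51 h

C₀ = Dose / Vd = 249.0 / 224 = 1.112 mg/L
k = ln2 / t½ = 0.693147 / 27.8 = 0.02493 h⁻¹
t = ln(C₀ / C) / k = ln(1.112 / 0.312) / 0.02493
  = ln(3.564) / 0.02493 = 1.271 / 0.02493 = 50.98 h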